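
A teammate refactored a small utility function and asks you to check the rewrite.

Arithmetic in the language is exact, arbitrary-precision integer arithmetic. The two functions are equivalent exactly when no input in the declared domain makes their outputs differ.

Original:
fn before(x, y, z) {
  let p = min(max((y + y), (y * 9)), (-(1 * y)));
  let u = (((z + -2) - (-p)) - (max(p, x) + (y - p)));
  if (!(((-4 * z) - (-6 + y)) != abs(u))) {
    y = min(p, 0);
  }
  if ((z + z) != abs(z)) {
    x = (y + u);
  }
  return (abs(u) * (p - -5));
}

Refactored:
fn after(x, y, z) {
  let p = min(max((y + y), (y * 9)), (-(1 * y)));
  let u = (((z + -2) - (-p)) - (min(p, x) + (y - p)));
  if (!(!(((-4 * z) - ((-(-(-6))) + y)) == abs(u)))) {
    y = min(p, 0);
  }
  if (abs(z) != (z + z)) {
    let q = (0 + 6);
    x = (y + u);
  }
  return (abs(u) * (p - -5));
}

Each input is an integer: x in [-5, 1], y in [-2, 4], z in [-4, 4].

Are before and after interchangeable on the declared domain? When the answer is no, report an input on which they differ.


The rewrite breaks on x=-5, y=-2, z=-4, where the results are 8 and 7.
before: p := -4 | u := -8 | (!(((-4 * z) - (-6 + y)) != abs(u))): false | ((z + z) != abs(z)): true | x := -10 | result 8
after: p := -4 | u := -7 | (!(!(((-4 * z) - ((-(-(-6))) + y)) == abs(u)))): false | (abs(z) != (z + z)): true | q := 6 | x := -9 | result 7
verdict: not equivalent; witness: x=-5, y=-2, z=-4


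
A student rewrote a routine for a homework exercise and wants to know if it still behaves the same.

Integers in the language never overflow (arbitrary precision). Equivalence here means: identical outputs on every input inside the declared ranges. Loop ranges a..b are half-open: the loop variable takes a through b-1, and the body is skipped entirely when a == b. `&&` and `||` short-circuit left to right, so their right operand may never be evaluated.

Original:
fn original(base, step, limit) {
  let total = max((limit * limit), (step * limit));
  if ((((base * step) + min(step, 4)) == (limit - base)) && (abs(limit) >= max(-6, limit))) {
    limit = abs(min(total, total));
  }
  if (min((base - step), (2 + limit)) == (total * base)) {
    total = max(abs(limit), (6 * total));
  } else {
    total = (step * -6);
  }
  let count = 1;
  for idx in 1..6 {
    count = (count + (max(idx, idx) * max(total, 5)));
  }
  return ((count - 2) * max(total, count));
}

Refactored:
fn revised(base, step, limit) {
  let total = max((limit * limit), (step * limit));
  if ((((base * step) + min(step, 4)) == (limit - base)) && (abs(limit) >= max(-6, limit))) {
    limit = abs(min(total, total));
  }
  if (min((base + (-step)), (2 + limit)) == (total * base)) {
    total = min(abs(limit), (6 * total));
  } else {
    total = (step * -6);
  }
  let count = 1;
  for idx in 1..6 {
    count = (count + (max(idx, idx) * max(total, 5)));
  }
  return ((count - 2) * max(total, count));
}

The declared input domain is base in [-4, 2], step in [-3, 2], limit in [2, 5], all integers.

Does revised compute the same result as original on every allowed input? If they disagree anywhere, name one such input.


The rewrite breaks on base=0, step=0, limit=2, where the results are 129599 and 5624.
original: total := 4 | ((((base * step) + min(step, 4)) == (limit - base)) && (abs(limit) >= max(-6, limit))): false | (min((base - step), (2 + limit)) == (total * base)): true | total := 24 | count := 1 | iter idx=1: | count := 25 | iter idx=2: | count := 73 | iter idx=3: | count := 145 | iter idx=4: | count := 241 | iter idx=5: | count := 361 | result 129599
revised: total := 4 | ((((base * step) + min(step, 4)) == (limit - base)) && (abs(limit) >= max(-6, limit))): false | (min((base + (-step)), (2 + limit)) == (total * base)): true | total := 2 | count := 1 | iter idx=1: | count := 6 | iter idx=2: | count := 16 | iter idx=3: | count := 31 | iter idx=4: | count := 51 | iter idx=5: | count := 76 | result 5624
verdict: not equivalent; witness: base=0, step=0, limit=2


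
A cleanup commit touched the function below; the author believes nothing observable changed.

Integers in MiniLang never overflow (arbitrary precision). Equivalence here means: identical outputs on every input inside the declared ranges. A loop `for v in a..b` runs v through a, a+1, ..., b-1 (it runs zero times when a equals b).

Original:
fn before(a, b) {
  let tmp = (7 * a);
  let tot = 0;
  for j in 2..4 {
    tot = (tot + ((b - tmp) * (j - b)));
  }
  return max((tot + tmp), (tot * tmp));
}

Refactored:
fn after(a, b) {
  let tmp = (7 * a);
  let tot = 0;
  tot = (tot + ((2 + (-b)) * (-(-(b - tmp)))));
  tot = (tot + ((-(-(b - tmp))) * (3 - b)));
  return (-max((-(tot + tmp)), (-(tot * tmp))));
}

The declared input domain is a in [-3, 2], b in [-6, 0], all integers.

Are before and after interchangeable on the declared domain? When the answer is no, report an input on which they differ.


Try a=-3, b=-6.
before: tmp=-21, then tot=0, then (j=2), then tot=120, then (j=3), then tot=255, then returns 234
after: tmp=-21, then tot=0, then tot=120, then tot=255, then returns -5355
234 against -5355: the behavior changed.
verdict: not equivalent; witness: a=-3, b=-6


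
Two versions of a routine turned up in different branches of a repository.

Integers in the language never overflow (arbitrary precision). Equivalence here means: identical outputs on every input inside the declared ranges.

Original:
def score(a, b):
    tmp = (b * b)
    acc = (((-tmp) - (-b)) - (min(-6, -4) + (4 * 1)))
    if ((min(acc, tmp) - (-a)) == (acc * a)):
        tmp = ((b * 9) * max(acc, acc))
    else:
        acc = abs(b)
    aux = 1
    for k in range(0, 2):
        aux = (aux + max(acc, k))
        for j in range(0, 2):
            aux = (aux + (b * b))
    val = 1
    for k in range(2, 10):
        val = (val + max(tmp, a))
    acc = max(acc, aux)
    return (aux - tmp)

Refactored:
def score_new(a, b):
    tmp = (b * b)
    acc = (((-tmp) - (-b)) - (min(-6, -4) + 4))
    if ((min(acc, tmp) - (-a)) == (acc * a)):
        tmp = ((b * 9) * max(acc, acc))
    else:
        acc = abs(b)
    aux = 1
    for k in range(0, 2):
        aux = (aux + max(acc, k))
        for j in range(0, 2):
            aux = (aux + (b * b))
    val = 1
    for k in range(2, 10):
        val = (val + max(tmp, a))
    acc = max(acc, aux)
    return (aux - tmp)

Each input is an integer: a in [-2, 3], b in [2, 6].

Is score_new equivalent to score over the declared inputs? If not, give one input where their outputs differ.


Equivalent — the differences include arithmetic usage differs, and constant usage differs, yet no declared input distinguishes the two.
As a probe, take a=0, b=6: score runs tmp = 36; acc = -28; ((min(acc, tmp) - (-a)) == (acc * a)) -> false; acc = 6; aux = 1; [k=0]; aux = 7; [j=0]; aux = 43; [j=1]; aux = 79; [k=1]; aux = 85; [j=0]; aux = 121; [j=1]; aux = 157; val = 1; [k=2]; val = 37; [k=3]; val = 73; [k=4]; val = 109; [k=5]; val = 145; [k=6]; val = 181; [k=7]; val = 217; [k=8]; val = 253; [k=9]; val = 289; acc = 157; return 121; score_new runs tmp = 36; acc = -28; ((min(acc, tmp) - (-a)) == (acc * a)) -> false; acc = 6; aux = 1; [k=0]; aux = 7; [j=0]; aux = 43; [j=1]; aux = 79; [k=1]; aux = 85; [j=0]; aux = 121; [j=1]; aux = 157; val = 1; [k=2]; val = 37; [k=3]; val = 73; [k=4]; val = 109; [k=5]; val = 145; [k=6]; val = 181; [k=7]; val = 217; [k=8]; val = 253; [k=9]; val = 289; acc = 157; return 121; both end at 121.
Sweeping the whole domain (30 inputs) finds no disagreement.
verdict: equivalent


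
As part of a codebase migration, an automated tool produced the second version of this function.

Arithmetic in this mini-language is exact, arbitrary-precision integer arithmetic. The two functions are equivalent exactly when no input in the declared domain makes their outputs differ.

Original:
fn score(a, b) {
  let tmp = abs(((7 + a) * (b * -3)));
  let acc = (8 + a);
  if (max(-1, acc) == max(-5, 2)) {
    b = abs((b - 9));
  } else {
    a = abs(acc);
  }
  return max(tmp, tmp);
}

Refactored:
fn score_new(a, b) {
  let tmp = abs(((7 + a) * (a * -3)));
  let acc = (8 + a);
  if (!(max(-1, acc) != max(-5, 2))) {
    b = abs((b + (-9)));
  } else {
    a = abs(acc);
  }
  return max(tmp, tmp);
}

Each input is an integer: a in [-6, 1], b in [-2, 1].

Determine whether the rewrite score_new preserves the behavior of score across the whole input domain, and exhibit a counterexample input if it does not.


Run the pair on a=-6, b=-2.
score: tmp=6, then acc=2, then (max(-1, acc) == max(-5, 2)) is true, then b=11, then returns 6
score_new: tmp=18, then acc=2, then (!(max(-1, acc) != max(-5, 2))) is true, then b=11, then returns 18
6 != 18, so the rewrite changes behavior.
verdict: not equivalent; witness: a=-6, b=-2


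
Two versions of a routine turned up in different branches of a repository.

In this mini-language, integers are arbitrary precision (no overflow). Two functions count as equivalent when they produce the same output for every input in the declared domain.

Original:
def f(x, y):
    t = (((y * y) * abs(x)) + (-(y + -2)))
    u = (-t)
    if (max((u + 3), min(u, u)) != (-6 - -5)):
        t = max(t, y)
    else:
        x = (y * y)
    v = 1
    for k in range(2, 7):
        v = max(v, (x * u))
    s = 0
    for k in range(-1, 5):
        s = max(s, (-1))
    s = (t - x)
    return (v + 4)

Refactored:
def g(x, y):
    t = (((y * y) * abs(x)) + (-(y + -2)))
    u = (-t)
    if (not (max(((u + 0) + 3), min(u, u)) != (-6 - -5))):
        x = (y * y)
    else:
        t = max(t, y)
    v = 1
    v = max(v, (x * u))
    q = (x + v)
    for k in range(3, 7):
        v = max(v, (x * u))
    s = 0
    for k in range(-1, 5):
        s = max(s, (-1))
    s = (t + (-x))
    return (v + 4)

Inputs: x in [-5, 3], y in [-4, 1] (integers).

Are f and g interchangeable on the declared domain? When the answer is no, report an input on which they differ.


Side by side, the visible changes include: constant usage differs, plus min/max/abs usage differs, plus loop structure differs, plus statement counts differ, plus arithmetic usage differs, plus local variable names differ, plus boolean connective usage differs.
Spot check at x=2, y=-2 — f: t = 12; u = -12; (max((u + 3), min(u, u)) != (-6 - -5)) -> true; t = 12; v = 1; [k=2]; v = 1; [k=3]; v = 1; [k=4]; v = 1; [k=5]; v = 1; [k=6]; v = 1; s = 0; [k=-1]; s = 0; [k=0]; s = 0; [k=1]; s = 0; [k=2]; s = 0; [k=3]; s = 0; [k=4]; s = 0; s = 10; return 5. g: t = 12; u = -12; (not (max(((u + 0) + 3), min(u, u)) != (-6 - -5))) -> false; t = 12; v = 1; v = 1; q = 3; [k=3]; v = 1; [k=4]; v = 1; [k=5]; v = 1; [k=6]; v = 1; s = 0; [k=-1]; s = 0; [k=0]; s = 0; [k=1]; s = 0; [k=2]; s = 0; [k=3]; s = 0; [k=4]; s = 0; s = 10; return 5. Both give 5.
Checked all 54 inputs in the declared domain: the outputs agree on every one.
verdict: equivalent


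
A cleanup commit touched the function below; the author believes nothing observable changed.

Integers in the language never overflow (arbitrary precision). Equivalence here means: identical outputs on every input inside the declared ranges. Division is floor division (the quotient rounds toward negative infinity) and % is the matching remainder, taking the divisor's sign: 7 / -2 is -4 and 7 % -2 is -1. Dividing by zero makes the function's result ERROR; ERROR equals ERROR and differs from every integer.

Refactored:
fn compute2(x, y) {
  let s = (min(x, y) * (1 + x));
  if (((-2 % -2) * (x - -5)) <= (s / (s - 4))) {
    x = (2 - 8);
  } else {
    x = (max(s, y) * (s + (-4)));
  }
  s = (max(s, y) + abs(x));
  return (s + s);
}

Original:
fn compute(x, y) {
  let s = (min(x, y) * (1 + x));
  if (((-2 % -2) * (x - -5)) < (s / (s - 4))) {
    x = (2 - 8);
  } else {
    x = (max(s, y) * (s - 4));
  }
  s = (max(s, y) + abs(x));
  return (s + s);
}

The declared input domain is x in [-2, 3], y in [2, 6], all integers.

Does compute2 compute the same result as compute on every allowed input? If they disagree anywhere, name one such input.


The rewrite breaks on x=-1, y=2, where the results are 20 and 16.
compute: s becomes 0; next (((-2 % -2) * (x - -5)) < (s / (s - 4))) evaluates to false; next x becomes -8; next s becomes 10; next final value 20
compute2: s becomes 0; next (((-2 % -2) * (x - -5)) <= (s / (s - 4))) evaluates to true; next x becomes -6; next s becomes 8; next final value 16
verdict: not equivalent; witness: x=-1, y=2


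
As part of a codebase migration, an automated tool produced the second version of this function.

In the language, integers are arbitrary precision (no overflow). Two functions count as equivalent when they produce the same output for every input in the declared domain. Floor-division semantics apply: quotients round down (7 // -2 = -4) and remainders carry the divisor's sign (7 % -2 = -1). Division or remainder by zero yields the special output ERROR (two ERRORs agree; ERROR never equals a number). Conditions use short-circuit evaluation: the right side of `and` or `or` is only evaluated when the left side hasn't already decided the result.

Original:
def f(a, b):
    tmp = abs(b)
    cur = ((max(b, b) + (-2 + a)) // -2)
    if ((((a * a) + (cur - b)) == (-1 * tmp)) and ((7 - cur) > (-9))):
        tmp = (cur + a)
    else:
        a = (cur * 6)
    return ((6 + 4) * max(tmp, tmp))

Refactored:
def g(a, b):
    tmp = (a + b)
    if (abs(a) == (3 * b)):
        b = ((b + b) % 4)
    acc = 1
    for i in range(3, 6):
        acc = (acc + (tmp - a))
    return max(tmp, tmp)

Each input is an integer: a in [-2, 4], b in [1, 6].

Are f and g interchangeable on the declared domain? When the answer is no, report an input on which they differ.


Run the pair on a=-2, b=1.
f: tmp becomes 1; next cur becomes 1; next ((((a * a) + (cur - b)) == (-1 * tmp)) and ((7 - cur) > (-9))) evaluates to false; next a becomes 6; next final value 10
g: tmp becomes -1; next (abs(a) == (3 * b)) evaluates to false; next acc becomes 1; next at i=3:; next acc becomes 2; next at i=4:; next acc becomes 3; next at i=5:; next acc becomes 4; next final value -1
10 against -1: the behavior changed.
verdict: not equivalent; witness: a=-2, b=1


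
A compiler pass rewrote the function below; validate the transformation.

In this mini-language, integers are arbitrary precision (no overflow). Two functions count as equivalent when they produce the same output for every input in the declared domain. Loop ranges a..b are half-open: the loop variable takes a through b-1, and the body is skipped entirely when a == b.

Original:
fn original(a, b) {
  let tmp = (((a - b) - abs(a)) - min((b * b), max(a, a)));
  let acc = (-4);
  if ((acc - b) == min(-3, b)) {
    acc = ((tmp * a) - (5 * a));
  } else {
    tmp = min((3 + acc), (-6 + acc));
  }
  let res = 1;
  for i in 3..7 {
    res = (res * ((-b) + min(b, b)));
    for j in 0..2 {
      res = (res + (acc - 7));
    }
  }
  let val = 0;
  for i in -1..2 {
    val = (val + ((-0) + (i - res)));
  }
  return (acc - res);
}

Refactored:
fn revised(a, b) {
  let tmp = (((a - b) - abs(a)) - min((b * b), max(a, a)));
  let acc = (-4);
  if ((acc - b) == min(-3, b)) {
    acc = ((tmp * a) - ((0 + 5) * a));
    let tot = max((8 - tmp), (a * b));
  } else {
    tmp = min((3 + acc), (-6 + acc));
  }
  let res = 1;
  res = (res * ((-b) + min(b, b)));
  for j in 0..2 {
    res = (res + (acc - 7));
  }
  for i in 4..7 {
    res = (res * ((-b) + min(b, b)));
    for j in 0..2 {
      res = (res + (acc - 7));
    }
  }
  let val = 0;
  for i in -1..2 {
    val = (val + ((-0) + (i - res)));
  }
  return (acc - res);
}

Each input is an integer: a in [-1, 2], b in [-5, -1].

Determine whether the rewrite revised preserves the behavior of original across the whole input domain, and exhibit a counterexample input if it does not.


The two versions differ — the changes include loop structure differs, and constant usage differs, and arithmetic usage differs, and statement counts differ, and local variable names differ, and min/max/abs usage differs.
As a probe, take a=1, b=-1: original runs tmp becomes 0; next acc becomes -4; next ((acc - b) == min(-3, b)) evaluates to true; next acc becomes -5; next res becomes 1; next at i=3:; next res becomes 0; next at j=0:; next res becomes -12; next at j=1:; next res becomes -24; next at i=4:; next res becomes 0; next at j=0:; next res becomes -12; next at j=1:; next res becomes -24; next at i=5:; next res becomes 0; next at j=0:; next res becomes -12; next at j=1:; next res becomes -24; next at i=6:; next res becomes 0; next at j=0:; next res becomes -12; next at j=1:; next res becomes -24; next val becomes 0; next at i=-1:; next val becomes 23; next at i=0:; next val becomes 47; next at i=1:; next val becomes 72; next final value 19; revised runs tmp becomes 0; next acc becomes -4; next ((acc - b) == min(-3, b)) evaluates to true; next acc becomes -5; next tot becomes 8; next res becomes 1; next res becomes 0; next at j=0:; next res becomes -12; next at j=1:; next res becomes -24; next at i=4:; next res becomes 0; next at j=0:; next res becomes -12; next at j=1:; next res becomes -24; next at i=5:; next res becomes 0; next at j=0:; next res becomes -12; next at j=1:; next res becomes -24; next at i=6:; next res becomes 0; next at j=0:; next res becomes -12; next at j=1:; next res becomes -24; next val becomes 0; next at i=-1:; next val becomes 23; next at i=0:; next val becomes 47; next at i=1:; next val becomes 72; next final value 19; both end at 19.
An exhaustive pass over the 20 declared inputs shows identical outputs.
verdict: equivalent


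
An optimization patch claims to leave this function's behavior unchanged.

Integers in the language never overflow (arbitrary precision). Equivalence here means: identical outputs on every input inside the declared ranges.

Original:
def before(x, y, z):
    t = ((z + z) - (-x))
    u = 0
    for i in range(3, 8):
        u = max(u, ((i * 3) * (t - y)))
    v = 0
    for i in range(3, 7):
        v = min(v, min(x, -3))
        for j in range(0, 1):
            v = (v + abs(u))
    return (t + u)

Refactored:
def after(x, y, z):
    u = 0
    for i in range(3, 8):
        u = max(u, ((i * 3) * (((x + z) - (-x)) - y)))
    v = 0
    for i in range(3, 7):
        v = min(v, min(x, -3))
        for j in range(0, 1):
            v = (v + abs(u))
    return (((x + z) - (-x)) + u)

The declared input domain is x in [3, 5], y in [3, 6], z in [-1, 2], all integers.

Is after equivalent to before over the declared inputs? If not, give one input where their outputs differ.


The rewrite breaks on x=3, y=3, z=-1, where the results are 1 and 47.
before: t = 1; u = 0; [i=3]; u = 0; [i=4]; u = 0; [i=5]; u = 0; [i=6]; u = 0; [i=7]; u = 0; v = 0; [i=3]; v = -3; [j=0]; v = -3; [i=4]; v = -3; [j=0]; v = -3; [i=5]; v = -3; [j=0]; v = -3; [i=6]; v = -3; [j=0]; v = -3; return 1
after: u = 0; [i=3]; u = 18; [i=4]; u = 24; [i=5]; u = 30; [i=6]; u = 36; [i=7]; u = 42; v = 0; [i=3]; v = -3; [j=0]; v = 39; [i=4]; v = -3; [j=0]; v = 39; [i=5]; v = -3; [j=0]; v = 39; [i=6]; v = -3; [j=0]; v = 39; return 47
verdict: not equivalent; witness: x=3, y=3, z=-1


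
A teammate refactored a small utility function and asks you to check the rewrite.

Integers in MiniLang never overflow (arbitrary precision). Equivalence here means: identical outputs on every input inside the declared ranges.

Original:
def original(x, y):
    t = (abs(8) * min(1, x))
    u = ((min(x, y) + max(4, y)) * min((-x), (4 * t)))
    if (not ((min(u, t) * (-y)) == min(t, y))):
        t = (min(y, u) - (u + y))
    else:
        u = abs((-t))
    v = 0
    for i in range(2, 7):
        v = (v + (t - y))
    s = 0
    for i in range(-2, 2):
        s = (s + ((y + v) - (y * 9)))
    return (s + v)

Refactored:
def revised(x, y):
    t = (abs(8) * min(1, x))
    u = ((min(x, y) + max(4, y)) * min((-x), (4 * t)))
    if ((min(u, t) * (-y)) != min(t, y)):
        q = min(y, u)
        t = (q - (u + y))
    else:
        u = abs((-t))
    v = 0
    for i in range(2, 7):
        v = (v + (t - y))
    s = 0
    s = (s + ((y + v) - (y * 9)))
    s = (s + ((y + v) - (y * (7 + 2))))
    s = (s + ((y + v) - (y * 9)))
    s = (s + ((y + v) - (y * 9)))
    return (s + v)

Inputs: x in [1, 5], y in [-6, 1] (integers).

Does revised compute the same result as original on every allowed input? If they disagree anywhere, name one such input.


Changes here: constant usage differs; also loop structure differs; also statement counts differ; also local variable names differ; also arithmetic usage differs; also boolean connective usage differs; also comparison usage differs; the full 40-point sweep finds no disagreement.
verdict: equivalent


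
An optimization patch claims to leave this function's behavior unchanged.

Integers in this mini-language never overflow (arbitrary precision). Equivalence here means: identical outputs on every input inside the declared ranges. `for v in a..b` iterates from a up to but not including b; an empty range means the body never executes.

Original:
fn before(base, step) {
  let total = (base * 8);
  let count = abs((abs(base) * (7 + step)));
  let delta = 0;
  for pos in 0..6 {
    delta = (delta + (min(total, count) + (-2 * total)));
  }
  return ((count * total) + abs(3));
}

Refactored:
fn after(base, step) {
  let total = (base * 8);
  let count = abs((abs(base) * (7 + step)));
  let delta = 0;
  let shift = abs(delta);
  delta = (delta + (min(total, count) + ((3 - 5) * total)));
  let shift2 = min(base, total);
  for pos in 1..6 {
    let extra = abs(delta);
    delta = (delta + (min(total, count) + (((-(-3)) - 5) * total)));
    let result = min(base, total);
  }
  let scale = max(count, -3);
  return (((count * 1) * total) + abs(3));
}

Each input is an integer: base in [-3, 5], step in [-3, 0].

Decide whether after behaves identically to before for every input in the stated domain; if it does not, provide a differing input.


This is a faithful refactor — local variable names differ; also constant usage differs; also loop structure differs; also min/max/abs usage differs; also arithmetic usage differs; also statement counts differ, but the computed results match everywhere.
As a probe, take base=1, step=0: before runs total=8, then count=7, then delta=0, then (pos=0), then delta=-9, then (pos=1), then delta=-18, then (pos=2), then delta=-27, then (pos=3), then delta=-36, then (pos=4), then delta=-45, then (pos=5), then delta=-54, then returns 59; after runs total=8, then count=7, then delta=0, then shift=0, then delta=-9, then shift2=1, then (pos=1), then extra=9, then delta=-18, then result=1, then (pos=2), then extra=18, then delta=-27, then result=1, then (pos=3), then extra=27, then delta=-36, then result=1, then (pos=4), then extra=36, then delta=-45, then result=1, then (pos=5), then extra=45, then delta=-54, then result=1, then scale=7, then returns 59; both end at 59.
Sweeping the whole domain (36 inputs) finds no disagreement.
verdict: equivalent


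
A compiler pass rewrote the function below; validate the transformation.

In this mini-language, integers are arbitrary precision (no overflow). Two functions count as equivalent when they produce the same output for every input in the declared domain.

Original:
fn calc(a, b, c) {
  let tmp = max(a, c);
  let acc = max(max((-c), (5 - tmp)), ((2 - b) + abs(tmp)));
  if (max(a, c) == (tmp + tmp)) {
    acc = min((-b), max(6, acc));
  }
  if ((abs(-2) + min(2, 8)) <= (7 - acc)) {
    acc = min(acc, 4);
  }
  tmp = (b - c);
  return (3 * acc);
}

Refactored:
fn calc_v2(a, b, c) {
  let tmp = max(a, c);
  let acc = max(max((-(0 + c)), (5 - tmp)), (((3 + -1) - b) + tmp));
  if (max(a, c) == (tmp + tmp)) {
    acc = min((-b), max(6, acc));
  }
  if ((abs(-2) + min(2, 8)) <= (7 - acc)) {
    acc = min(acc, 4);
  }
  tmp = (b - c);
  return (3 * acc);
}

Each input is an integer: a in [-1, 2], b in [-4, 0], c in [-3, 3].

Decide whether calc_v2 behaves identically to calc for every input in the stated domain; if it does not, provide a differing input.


Run the pair on a=-1, b=-4, c=-3.
calc: tmp becomes -1; next acc becomes 7; next (max(a, c) == (tmp + tmp)) evaluates to false; next ((abs(-2) + min(2, 8)) <= (7 - acc)) evaluates to false; next tmp becomes -1; next final value 21
calc_v2: tmp becomes -1; next acc becomes 6; next (max(a, c) == (tmp + tmp)) evaluates to false; next ((abs(-2) + min(2, 8)) <= (7 - acc)) evaluates to false; next tmp becomes -1; next final value 18
21 vs 18 — the two versions disagree here.
verdict: not equivalent; witness: a=-1, b=-4, c=-3


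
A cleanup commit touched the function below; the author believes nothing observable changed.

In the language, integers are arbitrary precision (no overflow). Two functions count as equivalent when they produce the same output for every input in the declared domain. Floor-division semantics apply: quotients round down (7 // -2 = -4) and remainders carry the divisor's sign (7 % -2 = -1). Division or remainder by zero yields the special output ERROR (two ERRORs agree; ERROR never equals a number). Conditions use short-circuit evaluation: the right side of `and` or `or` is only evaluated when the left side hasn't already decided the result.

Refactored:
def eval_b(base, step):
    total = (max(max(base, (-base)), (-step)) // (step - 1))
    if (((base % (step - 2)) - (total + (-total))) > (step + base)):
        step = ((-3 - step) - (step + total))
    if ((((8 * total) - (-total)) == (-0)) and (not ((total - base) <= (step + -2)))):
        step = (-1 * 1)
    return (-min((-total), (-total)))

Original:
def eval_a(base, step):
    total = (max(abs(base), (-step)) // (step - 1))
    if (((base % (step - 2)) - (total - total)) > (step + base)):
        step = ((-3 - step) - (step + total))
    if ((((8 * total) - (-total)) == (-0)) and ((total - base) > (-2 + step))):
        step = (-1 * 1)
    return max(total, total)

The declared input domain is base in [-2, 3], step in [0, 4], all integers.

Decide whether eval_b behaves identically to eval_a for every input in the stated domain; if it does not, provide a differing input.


The two are interchangeable: arithmetic usage differs, min/max/abs usage differs, comparison usage differs, boolean connective usage differs, and every declared input agrees.
Spot check at base=3, step=3 — eval_a: total = 1; (((base % (step - 2)) - (total - total)) > (step + base)) -> false; ((((8 * total) - (-total)) == (-0)) and ((total - base) > (-2 + step))) -> false; return 1. eval_b: total = 1; (((base % (step - 2)) - (total + (-total))) > (step + base)) -> false; ((((8 * total) - (-total)) == (-0)) and (not ((total - base) <= (step + -2)))) -> false; return 1. Both give 1.
Sweeping the whole domain (30 inputs) finds no disagreement.
verdict: equivalent


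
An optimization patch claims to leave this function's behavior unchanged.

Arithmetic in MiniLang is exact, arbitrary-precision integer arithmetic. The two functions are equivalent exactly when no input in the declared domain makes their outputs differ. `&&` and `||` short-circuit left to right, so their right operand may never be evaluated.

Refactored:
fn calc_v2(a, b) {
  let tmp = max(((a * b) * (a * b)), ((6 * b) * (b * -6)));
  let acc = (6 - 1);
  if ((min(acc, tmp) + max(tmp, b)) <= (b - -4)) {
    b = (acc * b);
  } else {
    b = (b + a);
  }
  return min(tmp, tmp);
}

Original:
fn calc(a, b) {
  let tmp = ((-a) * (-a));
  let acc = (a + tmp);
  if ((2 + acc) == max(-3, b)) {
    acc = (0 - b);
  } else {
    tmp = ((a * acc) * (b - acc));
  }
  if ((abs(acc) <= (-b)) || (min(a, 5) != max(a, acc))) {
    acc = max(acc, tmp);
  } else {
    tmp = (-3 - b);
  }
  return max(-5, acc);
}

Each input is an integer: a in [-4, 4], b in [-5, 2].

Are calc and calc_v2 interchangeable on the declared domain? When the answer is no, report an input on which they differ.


Take a=-4, b=-5.
calc: tmp := 16 | acc := 12 | ((2 + acc) == max(-3, b)): false | tmp := 816 | ((abs(acc) <= (-b)) || (min(a, 5) != max(a, acc))): true | acc := 816 | result 816
calc_v2: tmp := 400 | acc := 5 | ((min(acc, tmp) + max(tmp, b)) <= (b - -4)): false | b := -9 | result 400
816 != 400, so the rewrite changes behavior.
verdict: not equivalent; witness: a=-4, b=-5


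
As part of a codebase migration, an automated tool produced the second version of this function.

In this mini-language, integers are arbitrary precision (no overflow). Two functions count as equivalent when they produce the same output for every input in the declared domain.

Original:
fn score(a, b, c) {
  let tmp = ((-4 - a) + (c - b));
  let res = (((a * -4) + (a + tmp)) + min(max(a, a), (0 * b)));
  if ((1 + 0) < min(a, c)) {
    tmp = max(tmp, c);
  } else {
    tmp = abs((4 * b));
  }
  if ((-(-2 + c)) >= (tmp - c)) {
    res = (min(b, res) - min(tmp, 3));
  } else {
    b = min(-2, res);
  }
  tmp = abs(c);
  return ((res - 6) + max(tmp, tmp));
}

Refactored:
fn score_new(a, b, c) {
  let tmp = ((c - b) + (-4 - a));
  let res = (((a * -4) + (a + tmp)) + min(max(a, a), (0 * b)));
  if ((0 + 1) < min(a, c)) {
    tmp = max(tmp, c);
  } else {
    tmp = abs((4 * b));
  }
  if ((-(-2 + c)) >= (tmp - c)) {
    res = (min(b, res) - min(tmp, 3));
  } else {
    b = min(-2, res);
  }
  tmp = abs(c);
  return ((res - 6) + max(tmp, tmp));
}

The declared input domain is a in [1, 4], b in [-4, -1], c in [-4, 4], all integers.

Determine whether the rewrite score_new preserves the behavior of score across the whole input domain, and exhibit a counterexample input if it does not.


Comparing the listings, the differences include: same computation, different form.
One worked example (a=3, b=-3, c=-4) — score: tmp becomes -8; next res becomes -17; next ((1 + 0) < min(a, c)) evaluates to false; next tmp becomes 12; next ((-(-2 + c)) >= (tmp - c)) evaluates to false; next b becomes -17; next tmp becomes 4; next final value -19; score_new: tmp becomes -8; next res becomes -17; next ((0 + 1) < min(a, c)) evaluates to false; next tmp becomes 12; next ((-(-2 + c)) >= (tmp - c)) evaluates to false; next b becomes -17; next tmp becomes 4; next final value -19; agreement on -19.
Checked all 144 inputs in the declared domain: the outputs agree on every one.
verdict: equivalent


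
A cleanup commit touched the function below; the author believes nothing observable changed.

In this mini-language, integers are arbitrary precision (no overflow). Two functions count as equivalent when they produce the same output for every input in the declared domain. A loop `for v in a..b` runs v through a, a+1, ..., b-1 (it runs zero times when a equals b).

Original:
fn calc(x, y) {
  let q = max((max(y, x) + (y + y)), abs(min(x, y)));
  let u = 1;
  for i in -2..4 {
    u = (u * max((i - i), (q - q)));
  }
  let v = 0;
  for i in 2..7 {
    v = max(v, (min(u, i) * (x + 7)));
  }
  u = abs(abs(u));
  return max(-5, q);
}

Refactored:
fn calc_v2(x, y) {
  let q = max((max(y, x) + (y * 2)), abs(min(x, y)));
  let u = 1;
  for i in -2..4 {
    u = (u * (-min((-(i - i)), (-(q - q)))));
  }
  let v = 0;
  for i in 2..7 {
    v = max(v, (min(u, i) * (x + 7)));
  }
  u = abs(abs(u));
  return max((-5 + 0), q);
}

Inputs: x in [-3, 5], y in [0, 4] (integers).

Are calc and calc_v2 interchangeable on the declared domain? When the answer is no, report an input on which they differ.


Changes here: constant usage differs, and min/max/abs usage differs, and arithmetic usage differs; the full 45-point sweep finds no disagreement.
verdict: equivalent


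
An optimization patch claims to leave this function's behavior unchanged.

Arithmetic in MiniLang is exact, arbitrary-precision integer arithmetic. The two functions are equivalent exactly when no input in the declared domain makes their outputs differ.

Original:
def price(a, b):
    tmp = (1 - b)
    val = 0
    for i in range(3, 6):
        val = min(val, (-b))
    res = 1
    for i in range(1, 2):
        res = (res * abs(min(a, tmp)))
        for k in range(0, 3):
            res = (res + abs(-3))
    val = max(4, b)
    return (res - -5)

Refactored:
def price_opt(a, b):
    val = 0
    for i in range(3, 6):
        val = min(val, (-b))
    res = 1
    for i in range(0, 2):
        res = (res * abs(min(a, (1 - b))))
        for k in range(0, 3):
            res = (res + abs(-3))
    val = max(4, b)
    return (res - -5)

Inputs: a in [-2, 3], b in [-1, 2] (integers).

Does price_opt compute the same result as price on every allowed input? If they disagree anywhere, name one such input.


a=-2, b=-1 yields 16 from price but 36 from price_opt.
verdict: not equivalent; witness: a=-2, b=-1


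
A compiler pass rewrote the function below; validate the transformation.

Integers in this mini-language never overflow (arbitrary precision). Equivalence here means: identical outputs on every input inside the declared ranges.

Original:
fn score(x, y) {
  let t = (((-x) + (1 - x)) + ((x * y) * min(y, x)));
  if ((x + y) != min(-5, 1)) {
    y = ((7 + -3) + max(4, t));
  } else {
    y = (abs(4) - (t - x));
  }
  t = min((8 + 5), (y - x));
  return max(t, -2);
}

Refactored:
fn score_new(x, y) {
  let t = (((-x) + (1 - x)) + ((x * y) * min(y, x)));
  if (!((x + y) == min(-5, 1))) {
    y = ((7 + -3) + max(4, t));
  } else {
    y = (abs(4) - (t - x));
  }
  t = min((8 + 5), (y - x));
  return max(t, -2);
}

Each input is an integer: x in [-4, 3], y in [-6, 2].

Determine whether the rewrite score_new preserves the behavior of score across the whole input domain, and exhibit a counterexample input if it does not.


The two versions differ — the changes include boolean connective usage differs; and comparison usage differs.
One worked example (x=1, y=-4) — score: t=15, then ((x + y) != min(-5, 1)) is true, then y=19, then t=13, then returns 13; score_new: t=15, then (!((x + y) == min(-5, 1))) is true, then y=19, then t=13, then returns 13; agreement on 13.
Across all 72 domain points the two functions coincide.
verdict: equivalent


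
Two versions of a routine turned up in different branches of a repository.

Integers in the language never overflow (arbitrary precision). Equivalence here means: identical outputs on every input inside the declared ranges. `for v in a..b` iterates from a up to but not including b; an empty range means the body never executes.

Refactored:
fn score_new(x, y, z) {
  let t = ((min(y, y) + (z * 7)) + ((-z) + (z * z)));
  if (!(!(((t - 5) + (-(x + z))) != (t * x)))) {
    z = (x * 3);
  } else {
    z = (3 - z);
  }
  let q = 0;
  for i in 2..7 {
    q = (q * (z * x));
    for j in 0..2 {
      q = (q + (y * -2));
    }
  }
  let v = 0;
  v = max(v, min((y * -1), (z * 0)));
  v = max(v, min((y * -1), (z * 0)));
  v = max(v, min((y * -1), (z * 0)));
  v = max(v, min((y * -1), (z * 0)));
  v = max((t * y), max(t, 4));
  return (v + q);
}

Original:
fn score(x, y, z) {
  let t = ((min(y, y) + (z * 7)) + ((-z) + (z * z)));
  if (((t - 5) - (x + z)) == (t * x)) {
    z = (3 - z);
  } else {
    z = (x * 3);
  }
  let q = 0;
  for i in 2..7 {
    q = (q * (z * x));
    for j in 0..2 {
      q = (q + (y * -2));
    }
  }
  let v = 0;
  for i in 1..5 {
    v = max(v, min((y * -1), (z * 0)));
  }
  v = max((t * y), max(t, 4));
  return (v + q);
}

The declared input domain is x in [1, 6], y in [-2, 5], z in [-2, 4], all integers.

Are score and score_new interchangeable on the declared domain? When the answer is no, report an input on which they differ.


Equivalent — the differences include statement counts differ; also constant usage differs; also arithmetic usage differs; also loop structure differs; also boolean connective usage differs; also min/max/abs usage differs; also comparison usage differs, yet no declared input distinguishes the two.
As a probe, take x=3, y=4, z=0: score runs t = 4; (((t - 5) - (x + z)) == (t * x)) -> false; z = 9; q = 0; [i=2]; q = 0; [j=0]; q = -8; [j=1]; q = -16; [i=3]; q = -432; [j=0]; q = -440; [j=1]; q = -448; [i=4]; q = -12096; [j=0]; q = -12104; [j=1]; q = -12112; [i=5]; q = -327024; [j=0]; q = -327032; [j=1]; q = -327040; [i=6]; q = -8830080; [j=0]; q = -8830088; [j=1]; q = -8830096; v = 0; [i=1]; v = 0; [i=2]; v = 0; [i=3]; v = 0; [i=4]; v = 0; v = 16; return -8830080; score_new runs t = 4; (!(!(((t - 5) + (-(x + z))) != (t * x)))) -> true; z = 9; q = 0; [i=2]; q = 0; [j=0]; q = -8; [j=1]; q = -16; [i=3]; q = -432; [j=0]; q = -440; [j=1]; q = -448; [i=4]; q = -12096; [j=0]; q = -12104; [j=1]; q = -12112; [i=5]; q = -327024; [j=0]; q = -327032; [j=1]; q = -327040; [i=6]; q = -8830080; [j=0]; q = -8830088; [j=1]; q = -8830096; v = 0; v = 0; v = 0; v = 0; v = 0; v = 16; return -8830080; both end at -8830080.
Across all 336 domain points the two functions coincide.
verdict: equivalent


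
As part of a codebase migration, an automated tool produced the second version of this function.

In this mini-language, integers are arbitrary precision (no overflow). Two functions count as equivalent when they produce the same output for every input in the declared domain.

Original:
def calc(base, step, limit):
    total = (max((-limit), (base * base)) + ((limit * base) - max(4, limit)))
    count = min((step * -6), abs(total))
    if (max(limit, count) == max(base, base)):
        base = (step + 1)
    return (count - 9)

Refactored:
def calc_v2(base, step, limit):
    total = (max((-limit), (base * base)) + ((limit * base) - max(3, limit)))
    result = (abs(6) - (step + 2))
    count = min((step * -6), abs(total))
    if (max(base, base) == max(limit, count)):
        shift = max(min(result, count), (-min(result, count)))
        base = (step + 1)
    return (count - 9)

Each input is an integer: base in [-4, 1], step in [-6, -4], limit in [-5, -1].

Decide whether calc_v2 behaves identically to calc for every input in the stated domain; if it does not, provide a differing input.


There is a counterexample at base=-4, step=-6, limit=-5: 23 on one side, 24 on the other.
calc: total = 32; count = 32; (max(limit, count) == max(base, base)) -> false; return 23
calc_v2: total = 33; result = 10; count = 33; (max(base, base) == max(limit, count)) -> false; return 24
verdict: not equivalent; witness: base=-4, step=-6, limit=-5


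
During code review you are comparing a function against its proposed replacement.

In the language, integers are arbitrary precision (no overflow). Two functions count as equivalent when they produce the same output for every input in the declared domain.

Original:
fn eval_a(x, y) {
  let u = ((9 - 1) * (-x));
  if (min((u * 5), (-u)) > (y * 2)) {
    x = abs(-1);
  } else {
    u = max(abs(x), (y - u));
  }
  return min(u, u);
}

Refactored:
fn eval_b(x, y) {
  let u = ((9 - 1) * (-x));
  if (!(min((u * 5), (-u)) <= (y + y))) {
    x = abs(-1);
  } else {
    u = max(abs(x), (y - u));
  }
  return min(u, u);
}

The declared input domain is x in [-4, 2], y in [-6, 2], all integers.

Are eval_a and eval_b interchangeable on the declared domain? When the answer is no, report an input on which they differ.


Equivalent — the differences include arithmetic usage differs; constant usage differs; comparison usage differs; boolean connective usage differs, yet no declared input distinguishes the two.
One worked example (x=-2, y=-5) — eval_a: u=16, then (min((u * 5), (-u)) > (y * 2)) is false, then u=2, then returns 2; eval_b: u=16, then (!(min((u * 5), (-u)) <= (y + y))) is false, then u=2, then returns 2; agreement on 2.
Sweeping the whole domain (63 inputs) finds no disagreement.
verdict: equivalent


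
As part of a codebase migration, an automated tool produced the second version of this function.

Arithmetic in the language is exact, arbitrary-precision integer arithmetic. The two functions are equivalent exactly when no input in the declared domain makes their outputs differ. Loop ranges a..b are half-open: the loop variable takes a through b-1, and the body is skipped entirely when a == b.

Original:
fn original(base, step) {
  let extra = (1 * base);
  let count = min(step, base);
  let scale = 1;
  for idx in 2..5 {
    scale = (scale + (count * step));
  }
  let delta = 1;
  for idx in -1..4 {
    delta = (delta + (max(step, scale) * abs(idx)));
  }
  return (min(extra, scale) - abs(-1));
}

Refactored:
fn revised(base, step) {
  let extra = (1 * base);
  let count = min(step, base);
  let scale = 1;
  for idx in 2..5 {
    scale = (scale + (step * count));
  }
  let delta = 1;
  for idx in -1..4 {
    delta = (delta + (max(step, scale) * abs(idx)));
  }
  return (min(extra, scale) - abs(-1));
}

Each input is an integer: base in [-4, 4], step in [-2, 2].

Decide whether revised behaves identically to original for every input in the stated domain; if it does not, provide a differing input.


Differences: same computation, different form — yet all 45 inputs agree.
verdict: equivalent
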